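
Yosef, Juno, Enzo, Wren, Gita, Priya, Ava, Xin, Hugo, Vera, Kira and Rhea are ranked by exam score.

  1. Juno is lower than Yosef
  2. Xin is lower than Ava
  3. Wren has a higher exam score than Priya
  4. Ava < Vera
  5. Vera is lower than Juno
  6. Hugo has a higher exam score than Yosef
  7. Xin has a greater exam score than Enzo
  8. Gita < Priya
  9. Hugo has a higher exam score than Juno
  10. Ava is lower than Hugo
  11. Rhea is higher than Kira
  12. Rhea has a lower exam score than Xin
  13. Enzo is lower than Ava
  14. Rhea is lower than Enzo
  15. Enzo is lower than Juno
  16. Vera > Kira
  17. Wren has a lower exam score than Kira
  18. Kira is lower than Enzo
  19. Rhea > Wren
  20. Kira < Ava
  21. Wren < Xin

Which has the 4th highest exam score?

Chaining the given pairs: Gita < Priya < Wren < Kira < Rhea < Enzo < Xin < Ava < Vera < Juno < Yosef < Hugo.
The 4th largest is Vera.

Vera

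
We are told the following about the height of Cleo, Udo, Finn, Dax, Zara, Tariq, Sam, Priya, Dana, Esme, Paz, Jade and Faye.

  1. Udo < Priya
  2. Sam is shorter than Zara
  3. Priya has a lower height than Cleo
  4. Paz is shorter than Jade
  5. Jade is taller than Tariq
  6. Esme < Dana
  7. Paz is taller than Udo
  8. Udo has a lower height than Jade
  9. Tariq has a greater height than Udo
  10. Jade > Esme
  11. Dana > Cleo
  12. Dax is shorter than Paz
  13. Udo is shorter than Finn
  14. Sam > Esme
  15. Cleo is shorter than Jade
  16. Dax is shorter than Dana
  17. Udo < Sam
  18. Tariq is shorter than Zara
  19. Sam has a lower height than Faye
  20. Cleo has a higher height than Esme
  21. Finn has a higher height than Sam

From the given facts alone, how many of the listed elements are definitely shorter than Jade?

Directly below Jade: Udo, Tariq, Esme, Paz, Cleo.
One step further: Dax, Priya (7 so far).
No other element is forced below Jade by the given relations, so the count is 7.

7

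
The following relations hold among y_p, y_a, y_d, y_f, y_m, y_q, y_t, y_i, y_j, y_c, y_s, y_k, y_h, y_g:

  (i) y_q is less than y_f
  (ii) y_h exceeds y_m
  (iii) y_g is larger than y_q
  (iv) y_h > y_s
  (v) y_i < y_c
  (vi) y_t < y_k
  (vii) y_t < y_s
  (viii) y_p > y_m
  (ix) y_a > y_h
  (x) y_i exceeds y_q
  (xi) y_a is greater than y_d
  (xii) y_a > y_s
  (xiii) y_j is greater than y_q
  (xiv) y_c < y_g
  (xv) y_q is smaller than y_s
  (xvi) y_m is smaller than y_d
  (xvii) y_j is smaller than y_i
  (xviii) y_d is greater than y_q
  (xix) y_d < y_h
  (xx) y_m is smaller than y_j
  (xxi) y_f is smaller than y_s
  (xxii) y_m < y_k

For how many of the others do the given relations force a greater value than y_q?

9

The elements the relations force above y_q are y_f, y_j, y_i, y_d, y_s, y_c, y_h, y_a, y_g — no chain reaches any other.
That is 9.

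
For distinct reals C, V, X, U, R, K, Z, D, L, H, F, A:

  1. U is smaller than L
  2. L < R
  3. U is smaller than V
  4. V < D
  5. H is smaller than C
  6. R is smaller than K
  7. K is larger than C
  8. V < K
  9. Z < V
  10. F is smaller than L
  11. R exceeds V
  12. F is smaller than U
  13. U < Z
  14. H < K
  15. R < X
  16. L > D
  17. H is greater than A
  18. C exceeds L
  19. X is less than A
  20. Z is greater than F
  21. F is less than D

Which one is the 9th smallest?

Piecing the relations together gives one ordering: F < U < Z < V < D < L < R < X < A < H < C < K.
Counting 9 from the smallest end gives A.

A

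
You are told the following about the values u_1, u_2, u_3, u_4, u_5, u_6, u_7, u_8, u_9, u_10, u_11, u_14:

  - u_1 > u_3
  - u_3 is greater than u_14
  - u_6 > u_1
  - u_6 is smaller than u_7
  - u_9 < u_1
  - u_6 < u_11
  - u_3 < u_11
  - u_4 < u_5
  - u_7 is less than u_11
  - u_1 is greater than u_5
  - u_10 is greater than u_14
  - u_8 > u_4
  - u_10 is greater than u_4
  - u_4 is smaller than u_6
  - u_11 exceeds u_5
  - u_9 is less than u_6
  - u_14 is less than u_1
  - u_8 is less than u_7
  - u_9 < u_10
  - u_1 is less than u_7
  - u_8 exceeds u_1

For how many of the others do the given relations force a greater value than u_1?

4

Directly above u_1: u_8, u_6, u_7.
One step further: u_11 (4 so far).
Nothing else is reachable above u_1; 4 in all.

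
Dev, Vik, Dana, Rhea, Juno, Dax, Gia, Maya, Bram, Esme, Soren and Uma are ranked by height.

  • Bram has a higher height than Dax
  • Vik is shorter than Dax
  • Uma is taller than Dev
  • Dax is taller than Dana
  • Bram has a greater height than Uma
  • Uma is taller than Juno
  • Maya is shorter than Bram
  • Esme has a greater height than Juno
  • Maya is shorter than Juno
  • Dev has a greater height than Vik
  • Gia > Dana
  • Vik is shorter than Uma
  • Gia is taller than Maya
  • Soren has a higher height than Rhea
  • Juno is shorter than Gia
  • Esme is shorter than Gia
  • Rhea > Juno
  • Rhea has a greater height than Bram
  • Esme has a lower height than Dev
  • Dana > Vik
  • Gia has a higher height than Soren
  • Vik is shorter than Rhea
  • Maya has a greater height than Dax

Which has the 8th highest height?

Juno

Chaining the given pairs: Vik < Dana < Dax < Maya < Juno < Esme < Dev < Uma < Bram < Rhea < Soren < Gia.
Counting 8 from the largest end gives Juno.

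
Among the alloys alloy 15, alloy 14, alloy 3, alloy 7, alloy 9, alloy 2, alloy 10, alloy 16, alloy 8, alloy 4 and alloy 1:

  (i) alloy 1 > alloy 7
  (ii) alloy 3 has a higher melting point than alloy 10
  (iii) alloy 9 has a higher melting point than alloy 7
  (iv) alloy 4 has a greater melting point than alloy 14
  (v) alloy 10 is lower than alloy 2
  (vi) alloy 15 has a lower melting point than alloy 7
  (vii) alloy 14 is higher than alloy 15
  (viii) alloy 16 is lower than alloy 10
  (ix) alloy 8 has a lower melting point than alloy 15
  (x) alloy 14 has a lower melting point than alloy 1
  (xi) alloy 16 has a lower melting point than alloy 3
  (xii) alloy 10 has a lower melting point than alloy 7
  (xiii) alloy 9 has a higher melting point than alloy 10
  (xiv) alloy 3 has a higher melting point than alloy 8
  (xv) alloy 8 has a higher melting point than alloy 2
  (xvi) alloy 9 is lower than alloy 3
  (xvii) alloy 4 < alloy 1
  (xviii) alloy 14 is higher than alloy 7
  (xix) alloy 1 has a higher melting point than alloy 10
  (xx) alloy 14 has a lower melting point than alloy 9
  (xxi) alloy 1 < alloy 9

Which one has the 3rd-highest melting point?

alloy 1

Chaining the given pairs: alloy 16 < alloy 10 < alloy 2 < alloy 8 < alloy 15 < alloy 7 < alloy 14 < alloy 4 < alloy 1 < alloy 9 < alloy 3.
The 3rd largest is alloy 1.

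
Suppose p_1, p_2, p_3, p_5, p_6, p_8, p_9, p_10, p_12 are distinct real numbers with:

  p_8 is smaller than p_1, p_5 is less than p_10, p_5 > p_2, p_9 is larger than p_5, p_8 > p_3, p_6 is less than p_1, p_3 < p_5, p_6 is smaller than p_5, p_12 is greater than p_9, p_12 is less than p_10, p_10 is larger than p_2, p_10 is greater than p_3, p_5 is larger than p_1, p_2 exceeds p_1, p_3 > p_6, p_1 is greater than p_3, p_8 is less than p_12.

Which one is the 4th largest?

The consecutive relations fix a unique order: p_6 < p_3 < p_8 < p_1 < p_2 < p_5 < p_9 < p_12 < p_10.
Counting 4 from the largest end gives p_5.

p_5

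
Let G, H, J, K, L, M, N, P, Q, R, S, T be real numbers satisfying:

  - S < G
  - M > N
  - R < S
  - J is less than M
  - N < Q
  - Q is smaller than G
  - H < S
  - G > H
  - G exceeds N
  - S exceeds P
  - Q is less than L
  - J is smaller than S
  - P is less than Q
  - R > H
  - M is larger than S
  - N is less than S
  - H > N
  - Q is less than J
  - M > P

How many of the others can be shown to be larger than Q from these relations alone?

5

From Q the given relations immediately reach J, L, G.
From those, S, M — 5 in total.
No other element is forced above Q by the given relations, so the count is 5.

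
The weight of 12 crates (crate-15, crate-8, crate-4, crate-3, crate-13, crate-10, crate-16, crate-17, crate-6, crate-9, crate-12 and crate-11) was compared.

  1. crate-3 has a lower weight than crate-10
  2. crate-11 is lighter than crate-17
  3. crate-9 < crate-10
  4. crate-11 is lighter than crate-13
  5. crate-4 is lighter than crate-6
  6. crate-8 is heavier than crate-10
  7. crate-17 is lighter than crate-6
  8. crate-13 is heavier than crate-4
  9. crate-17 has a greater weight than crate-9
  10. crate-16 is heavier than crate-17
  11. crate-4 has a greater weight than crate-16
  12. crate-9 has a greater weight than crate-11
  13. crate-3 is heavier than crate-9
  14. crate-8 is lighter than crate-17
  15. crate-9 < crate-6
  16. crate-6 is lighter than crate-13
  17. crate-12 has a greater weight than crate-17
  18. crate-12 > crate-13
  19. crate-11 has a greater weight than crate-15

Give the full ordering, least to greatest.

Nothing is placed below crate-15, so it is least; from there crate-15 < crate-11; crate-11 < crate-9; crate-9 < crate-3; crate-3 < crate-10; crate-10 < crate-8; crate-8 < crate-17; crate-17 < crate-16; crate-16 < crate-4; crate-4 < crate-6; crate-6 < crate-13; crate-13 < crate-12, each given directly.

crate-15 < crate-11 < crate-9 < crate-3 < crate-10 < crate-8 < crate-17 < crate-16 < crate-4 < crate-6 < crate-13 < crate-12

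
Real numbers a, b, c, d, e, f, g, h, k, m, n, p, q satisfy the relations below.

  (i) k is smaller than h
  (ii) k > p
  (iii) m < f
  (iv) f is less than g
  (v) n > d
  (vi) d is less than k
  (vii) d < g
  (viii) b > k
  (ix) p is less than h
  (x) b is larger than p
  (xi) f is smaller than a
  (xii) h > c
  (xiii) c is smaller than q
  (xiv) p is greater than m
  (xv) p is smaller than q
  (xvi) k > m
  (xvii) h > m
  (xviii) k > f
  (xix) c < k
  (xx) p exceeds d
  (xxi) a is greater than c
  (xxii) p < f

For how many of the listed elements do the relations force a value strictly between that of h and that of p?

2

Chaining upward from p reaches: f, q, g, k, b, a.
Chaining downward from h reaches: d, m, c, f, k.
Strictly between p and h are those in both lists: f, k — 2 elements.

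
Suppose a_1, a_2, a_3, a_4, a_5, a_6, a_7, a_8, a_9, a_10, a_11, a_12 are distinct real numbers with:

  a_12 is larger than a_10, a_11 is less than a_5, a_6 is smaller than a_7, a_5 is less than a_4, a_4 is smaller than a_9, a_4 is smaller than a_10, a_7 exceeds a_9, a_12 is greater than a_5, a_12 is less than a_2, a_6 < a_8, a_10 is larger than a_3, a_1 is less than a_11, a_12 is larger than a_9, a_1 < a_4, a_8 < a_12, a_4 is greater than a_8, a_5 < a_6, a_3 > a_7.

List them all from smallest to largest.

a_1 < a_11 < a_5 < a_6 < a_8 < a_4 < a_9 < a_7 < a_3 < a_10 < a_12 < a_2

Nothing is placed below a_1, so it is least; from there a_1 < a_11; a_11 < a_5; a_5 < a_6; a_6 < a_8; a_8 < a_4; a_4 < a_9; a_9 < a_7; a_7 < a_3; a_3 < a_10; a_10 < a_12; a_12 < a_2, each given directly.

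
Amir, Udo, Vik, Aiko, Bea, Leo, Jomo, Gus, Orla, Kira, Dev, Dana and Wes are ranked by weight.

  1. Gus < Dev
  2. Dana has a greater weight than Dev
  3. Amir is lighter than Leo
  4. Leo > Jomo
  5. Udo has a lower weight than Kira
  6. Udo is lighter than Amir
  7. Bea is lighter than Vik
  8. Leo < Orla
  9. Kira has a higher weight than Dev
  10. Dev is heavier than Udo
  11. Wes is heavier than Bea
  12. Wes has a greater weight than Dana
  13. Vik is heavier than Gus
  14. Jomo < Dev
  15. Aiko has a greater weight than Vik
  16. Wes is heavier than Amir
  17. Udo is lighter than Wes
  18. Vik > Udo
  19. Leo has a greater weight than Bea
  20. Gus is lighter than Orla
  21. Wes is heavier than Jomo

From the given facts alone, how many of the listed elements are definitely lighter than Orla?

6

From Orla the given relations immediately reach Gus, Leo.
From those, Bea, Jomo, Amir — 5 in total.
From those, Udo — 6 in total.
No other element is forced below Orla by the given relations, so the count is 6.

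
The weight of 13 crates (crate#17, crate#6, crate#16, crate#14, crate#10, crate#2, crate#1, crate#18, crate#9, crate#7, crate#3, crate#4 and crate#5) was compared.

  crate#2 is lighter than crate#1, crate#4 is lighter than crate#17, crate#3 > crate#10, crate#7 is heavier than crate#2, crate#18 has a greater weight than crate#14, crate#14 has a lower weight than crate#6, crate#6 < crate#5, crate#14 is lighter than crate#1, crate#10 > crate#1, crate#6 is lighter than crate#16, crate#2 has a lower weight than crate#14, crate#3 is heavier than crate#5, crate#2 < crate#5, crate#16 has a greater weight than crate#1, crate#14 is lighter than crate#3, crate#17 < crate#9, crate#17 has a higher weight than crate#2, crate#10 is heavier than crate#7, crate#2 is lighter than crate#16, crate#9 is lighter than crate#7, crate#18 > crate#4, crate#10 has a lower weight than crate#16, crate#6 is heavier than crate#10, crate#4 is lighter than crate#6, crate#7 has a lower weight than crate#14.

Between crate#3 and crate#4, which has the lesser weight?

The relevant relations are crate#4 < crate#17; crate#17 < crate#9; crate#9 < crate#7; crate#7 < crate#14; crate#14 < crate#1; crate#1 < crate#10; crate#10 < crate#6; crate#6 < crate#5; crate#5 < crate#3.
Chaining these gives crate#4 < crate#17 < crate#9 < crate#7 < crate#14 < crate#1 < crate#10 < crate#6 < crate#5 < crate#3.
So crate#4 < crate#3; crate#4 is the lighter of the two.

crate#4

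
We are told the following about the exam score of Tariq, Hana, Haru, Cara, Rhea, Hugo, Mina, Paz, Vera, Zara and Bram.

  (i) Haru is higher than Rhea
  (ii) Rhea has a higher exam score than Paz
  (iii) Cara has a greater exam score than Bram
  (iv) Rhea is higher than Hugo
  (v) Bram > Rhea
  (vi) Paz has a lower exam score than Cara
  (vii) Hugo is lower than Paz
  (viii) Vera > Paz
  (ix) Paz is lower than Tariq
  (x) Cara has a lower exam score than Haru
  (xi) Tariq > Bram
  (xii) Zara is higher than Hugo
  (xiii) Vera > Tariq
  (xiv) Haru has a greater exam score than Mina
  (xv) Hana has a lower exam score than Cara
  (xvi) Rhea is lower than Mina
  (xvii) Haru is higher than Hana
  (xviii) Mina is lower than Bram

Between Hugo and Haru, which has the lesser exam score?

Hugo < Paz and Paz < Rhea give Hugo < Rhea.
With Rhea < Mina: Hugo < Paz < Rhea < Mina.
With Mina < Bram: Hugo < Paz < Rhea < Mina < Bram.
With Bram < Cara: Hugo < Paz < Rhea < Mina < Bram < Cara.
Then Cara < Haru extends the chain to Haru.
So Hugo < Haru; Hugo is the lower of the two.

Hugo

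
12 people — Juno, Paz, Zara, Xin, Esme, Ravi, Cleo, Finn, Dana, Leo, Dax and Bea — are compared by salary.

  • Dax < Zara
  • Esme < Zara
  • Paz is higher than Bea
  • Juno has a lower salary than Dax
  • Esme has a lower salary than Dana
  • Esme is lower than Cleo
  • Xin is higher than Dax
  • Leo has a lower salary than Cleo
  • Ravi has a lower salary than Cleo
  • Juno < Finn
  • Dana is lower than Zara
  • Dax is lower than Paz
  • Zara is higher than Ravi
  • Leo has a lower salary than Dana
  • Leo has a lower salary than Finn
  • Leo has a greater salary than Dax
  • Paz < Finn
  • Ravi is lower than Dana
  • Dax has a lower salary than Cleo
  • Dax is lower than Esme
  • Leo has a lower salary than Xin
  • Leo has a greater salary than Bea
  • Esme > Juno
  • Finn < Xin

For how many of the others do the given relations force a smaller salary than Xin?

Directly below Xin: Dax, Leo, Finn.
One step further: Bea, Juno, Paz (6 so far).
No other element is forced below Xin by the given relations, so the count is 6.

6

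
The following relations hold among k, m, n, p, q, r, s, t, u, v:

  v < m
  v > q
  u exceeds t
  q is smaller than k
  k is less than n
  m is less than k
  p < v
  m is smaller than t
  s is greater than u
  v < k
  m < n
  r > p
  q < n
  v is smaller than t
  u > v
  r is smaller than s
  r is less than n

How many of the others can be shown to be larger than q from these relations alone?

The elements the relations force above q are v, m, t, u, s, k, n — no chain reaches any other.
That is 7.

7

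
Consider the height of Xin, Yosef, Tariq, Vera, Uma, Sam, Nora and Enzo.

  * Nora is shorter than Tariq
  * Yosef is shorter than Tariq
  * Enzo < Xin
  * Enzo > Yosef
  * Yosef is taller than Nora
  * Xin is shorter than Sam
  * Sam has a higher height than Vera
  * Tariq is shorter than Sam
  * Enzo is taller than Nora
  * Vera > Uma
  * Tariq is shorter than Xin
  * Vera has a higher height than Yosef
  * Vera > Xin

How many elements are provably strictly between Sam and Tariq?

2

Chaining upward from Tariq reaches: Xin, Vera.
Chaining downward from Sam reaches: Nora, Yosef, Enzo, Uma, Xin, Vera.
Strictly between Tariq and Sam are those in both lists: Xin, Vera — 2 elements.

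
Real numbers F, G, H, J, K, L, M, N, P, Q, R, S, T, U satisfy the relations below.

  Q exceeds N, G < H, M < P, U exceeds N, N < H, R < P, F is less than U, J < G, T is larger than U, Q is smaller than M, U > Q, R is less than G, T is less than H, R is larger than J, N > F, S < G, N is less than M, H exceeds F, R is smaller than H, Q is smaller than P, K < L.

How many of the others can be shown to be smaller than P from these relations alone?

6

Directly below P: R, Q, M.
One step further: J, N (5 so far).
One step further: F (6 so far).
No other element is forced below P by the given relations, so the count is 6.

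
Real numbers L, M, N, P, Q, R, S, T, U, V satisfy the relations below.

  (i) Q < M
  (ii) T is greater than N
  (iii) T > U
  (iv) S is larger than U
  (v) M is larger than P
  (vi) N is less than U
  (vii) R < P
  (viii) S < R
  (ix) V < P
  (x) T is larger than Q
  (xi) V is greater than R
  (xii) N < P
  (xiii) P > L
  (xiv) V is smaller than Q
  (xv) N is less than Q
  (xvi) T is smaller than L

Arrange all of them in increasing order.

N < U < S < R < V < Q < T < L < P < M

Each adjacent pair is fixed by a given relation: N < U; U < S; S < R; R < V; V < Q; Q < T; T < L; L < P; P < M. Chaining them end to end gives the full order.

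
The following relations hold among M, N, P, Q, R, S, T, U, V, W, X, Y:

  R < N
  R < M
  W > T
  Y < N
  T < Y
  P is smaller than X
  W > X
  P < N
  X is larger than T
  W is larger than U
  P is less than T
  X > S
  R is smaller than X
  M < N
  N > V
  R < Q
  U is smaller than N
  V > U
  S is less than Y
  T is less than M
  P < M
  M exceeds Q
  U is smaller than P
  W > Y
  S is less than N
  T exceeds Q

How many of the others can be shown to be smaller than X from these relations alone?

6

The elements the relations force below X are U, R, S, P, Q, T — no chain reaches any other.
That is 6.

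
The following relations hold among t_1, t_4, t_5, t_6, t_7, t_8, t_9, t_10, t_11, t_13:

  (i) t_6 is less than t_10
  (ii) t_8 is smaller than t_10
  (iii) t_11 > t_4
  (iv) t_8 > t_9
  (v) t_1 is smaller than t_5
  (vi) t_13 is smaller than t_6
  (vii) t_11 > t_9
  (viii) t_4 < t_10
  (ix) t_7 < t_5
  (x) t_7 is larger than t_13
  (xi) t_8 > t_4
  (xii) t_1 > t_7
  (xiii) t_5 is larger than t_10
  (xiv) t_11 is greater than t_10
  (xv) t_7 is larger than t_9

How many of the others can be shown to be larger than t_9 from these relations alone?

The elements the relations force above t_9 are t_7, t_1, t_8, t_10, t_5, t_11 — no chain reaches any other.
That is 6.

6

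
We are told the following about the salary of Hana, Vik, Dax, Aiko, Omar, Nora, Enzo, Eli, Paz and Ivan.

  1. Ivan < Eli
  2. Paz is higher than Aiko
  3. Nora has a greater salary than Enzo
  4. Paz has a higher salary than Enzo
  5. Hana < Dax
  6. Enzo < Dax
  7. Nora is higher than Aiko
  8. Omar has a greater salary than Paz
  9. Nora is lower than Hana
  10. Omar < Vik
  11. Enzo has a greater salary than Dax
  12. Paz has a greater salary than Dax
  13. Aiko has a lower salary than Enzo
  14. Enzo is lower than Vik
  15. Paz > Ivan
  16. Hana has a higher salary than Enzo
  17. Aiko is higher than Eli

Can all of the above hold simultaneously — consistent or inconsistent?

inconsistent

Chaining the given relations yields Enzo < Nora < Hana < Dax, so Enzo < Dax. But one relation states Dax < Enzo. These cannot both hold.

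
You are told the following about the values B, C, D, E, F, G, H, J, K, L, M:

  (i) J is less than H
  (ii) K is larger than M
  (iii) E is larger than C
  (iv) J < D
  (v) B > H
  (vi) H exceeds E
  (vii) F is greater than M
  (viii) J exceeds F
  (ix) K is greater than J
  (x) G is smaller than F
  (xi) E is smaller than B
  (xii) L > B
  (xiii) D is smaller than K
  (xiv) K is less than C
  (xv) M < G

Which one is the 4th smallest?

The consecutive relations fix a unique order: M < G < F < J < D < K < C < E < H < B < L.
Counting 4 from the smallest end gives J.

J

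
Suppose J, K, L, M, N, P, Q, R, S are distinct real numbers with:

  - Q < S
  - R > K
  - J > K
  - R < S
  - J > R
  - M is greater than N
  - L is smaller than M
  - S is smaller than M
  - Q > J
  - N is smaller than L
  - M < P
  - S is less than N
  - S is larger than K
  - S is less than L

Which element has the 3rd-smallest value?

Chaining the given pairs: K < R < J < Q < S < N < L < M < P.
The 3rd smallest is J.

J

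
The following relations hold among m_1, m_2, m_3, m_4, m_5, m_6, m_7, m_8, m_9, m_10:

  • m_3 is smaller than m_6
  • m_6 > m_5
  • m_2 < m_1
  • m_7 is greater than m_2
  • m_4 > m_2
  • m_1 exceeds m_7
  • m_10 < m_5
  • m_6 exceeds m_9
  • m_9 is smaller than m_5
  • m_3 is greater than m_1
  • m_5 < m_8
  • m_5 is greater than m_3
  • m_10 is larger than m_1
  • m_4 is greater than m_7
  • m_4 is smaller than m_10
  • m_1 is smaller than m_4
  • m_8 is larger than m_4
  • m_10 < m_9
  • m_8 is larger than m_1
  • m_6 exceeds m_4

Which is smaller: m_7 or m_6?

m_7

m_7 < m_1 < m_10 < m_9 < m_5 < m_6, by transitivity through m_1, m_10, m_9, m_5.
So m_7 < m_6; m_7 is the smaller of the two.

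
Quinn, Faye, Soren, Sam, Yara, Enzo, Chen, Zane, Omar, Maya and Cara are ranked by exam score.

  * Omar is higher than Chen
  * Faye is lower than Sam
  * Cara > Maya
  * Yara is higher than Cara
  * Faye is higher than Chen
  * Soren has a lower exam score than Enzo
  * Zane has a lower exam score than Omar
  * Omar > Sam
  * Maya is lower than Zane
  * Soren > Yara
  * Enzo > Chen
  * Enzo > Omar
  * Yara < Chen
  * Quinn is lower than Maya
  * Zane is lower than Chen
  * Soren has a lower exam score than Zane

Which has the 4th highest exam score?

Faye

The consecutive relations fix a unique order: Quinn < Maya < Cara < Yara < Soren < Zane < Chen < Faye < Sam < Omar < Enzo.
Counting 4 from the largest end gives Faye.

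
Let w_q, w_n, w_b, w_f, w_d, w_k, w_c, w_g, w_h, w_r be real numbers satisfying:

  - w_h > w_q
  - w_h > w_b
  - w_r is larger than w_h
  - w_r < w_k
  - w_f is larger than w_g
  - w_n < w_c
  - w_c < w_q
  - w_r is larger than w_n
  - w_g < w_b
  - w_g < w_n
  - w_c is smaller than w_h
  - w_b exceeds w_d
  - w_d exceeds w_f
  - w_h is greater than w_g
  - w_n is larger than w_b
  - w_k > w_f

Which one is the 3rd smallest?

Piecing the relations together gives one ordering: w_g < w_f < w_d < w_b < w_n < w_c < w_q < w_h < w_r < w_k.
The 3rd smallest is w_d.

w_d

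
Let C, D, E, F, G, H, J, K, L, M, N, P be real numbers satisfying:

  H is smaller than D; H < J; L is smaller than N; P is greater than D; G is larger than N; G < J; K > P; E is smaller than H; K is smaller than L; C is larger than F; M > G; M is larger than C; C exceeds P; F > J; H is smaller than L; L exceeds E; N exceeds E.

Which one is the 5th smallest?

Chaining the given pairs: E < H < D < P < K < L < N < G < J < F < C < M.
The 5th smallest is K.

K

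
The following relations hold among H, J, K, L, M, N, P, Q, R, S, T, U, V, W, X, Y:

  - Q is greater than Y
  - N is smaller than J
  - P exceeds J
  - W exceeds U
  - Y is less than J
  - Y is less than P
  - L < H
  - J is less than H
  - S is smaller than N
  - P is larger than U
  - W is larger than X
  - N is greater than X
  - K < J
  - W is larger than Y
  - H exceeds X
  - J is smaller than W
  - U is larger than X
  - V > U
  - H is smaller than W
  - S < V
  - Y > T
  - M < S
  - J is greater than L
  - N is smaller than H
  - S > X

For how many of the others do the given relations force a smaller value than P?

Directly below P: U, Y, J.
One step further: K, X, T, L, N (8 so far).
One step further: S (9 so far).
One step further: M (10 so far).
Nothing else is reachable below P; 10 in all.

10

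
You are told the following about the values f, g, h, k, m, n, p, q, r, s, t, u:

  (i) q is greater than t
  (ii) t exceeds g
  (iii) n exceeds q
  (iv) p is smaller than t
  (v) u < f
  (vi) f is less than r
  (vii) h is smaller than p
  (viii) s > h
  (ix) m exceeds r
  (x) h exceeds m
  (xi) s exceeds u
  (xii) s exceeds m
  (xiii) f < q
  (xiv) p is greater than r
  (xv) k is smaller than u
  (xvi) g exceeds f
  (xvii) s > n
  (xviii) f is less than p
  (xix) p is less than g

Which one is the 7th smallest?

p

Piecing the relations together gives one ordering: k < u < f < r < m < h < p < g < t < q < n < s.
The 7th smallest is p.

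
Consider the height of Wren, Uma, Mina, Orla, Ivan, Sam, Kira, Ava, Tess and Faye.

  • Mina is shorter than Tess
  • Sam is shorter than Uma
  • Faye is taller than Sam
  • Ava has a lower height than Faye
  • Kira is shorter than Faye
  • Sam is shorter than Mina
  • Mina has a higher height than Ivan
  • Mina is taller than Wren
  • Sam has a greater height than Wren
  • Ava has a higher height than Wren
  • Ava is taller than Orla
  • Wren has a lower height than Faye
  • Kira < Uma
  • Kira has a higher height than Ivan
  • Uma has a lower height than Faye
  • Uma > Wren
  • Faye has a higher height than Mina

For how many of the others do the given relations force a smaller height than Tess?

4

From Tess the given relations immediately reach Mina.
From those, Wren, Sam, Ivan — 4 in total.
Nothing else is reachable below Tess; 4 in all.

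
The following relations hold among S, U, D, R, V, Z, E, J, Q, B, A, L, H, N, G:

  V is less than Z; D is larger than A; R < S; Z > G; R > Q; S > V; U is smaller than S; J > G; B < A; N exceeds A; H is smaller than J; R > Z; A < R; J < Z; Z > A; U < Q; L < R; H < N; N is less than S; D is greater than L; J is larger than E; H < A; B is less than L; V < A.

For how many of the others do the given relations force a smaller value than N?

Directly below N: H, A.
One step further: V, B (4 so far).
No other element is forced below N by the given relations, so the count is 4.

4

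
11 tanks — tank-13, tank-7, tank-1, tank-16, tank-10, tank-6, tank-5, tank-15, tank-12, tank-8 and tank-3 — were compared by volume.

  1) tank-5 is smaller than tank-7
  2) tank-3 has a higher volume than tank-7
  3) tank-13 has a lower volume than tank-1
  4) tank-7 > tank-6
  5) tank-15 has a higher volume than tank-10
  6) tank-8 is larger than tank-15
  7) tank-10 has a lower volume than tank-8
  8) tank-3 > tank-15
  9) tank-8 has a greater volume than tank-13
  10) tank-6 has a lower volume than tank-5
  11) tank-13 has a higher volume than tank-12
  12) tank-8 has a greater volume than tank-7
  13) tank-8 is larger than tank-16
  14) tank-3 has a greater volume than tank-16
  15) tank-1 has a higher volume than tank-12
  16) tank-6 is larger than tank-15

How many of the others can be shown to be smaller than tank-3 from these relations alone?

Directly below tank-3: tank-15, tank-16, tank-7.
One step further: tank-10, tank-6, tank-5 (6 so far).
Nothing else is reachable below tank-3; 6 in all.

6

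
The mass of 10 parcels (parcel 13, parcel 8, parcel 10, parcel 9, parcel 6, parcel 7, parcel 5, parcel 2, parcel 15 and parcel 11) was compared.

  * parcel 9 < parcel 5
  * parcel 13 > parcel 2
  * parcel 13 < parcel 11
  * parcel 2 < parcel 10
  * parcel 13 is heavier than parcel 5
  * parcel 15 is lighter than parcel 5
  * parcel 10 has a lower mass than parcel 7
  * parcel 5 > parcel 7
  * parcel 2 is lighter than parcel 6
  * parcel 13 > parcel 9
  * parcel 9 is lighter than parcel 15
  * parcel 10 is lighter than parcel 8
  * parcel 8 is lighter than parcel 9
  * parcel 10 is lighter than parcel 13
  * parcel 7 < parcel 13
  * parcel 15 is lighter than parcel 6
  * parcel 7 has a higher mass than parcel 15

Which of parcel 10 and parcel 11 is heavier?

parcel 10 < parcel 8 and parcel 8 < parcel 9 give parcel 10 < parcel 9.
Then parcel 9 < parcel 15 extends the chain to parcel 15.
With parcel 15 < parcel 7: parcel 10 < parcel 8 < parcel 9 < parcel 15 < parcel 7.
With parcel 7 < parcel 5: parcel 10 < parcel 8 < parcel 9 < parcel 15 < parcel 7 < parcel 5.
Then parcel 5 < parcel 13 extends the chain to parcel 13.
With parcel 13 < parcel 11: parcel 10 < parcel 8 < parcel 9 < parcel 15 < parcel 7 < parcel 5 < parcel 13 < parcel 11.
So parcel 10 < parcel 11; parcel 11 is the heavier of the two.

parcel 11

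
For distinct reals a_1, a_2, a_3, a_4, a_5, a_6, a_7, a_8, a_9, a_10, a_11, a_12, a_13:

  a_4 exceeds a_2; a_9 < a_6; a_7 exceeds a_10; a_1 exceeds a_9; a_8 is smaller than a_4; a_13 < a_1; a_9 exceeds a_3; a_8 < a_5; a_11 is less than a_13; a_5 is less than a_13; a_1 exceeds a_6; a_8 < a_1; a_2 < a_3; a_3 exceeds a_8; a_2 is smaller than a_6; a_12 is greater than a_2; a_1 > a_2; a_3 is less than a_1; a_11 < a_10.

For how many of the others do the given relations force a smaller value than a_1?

8

From a_1 the given relations immediately reach a_8, a_2, a_3, a_9, a_13, a_6.
From those, a_11, a_5 — 8 in total.
No other element is forced below a_1 by the given relations, so the count is 8.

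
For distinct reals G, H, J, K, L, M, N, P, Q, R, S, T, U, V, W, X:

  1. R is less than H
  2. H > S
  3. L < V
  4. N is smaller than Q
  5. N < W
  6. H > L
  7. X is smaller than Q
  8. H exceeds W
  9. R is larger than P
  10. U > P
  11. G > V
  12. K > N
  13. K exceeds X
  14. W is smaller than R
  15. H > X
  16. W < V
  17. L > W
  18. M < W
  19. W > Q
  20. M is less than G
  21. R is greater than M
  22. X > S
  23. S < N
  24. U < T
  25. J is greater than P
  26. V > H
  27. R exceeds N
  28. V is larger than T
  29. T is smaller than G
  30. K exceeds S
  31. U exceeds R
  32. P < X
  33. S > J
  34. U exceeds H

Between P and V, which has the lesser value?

Link the given pairs in sequence: P < J; J < S; S < X; X < Q; Q < W; W < L; L < H; H < U; U < T; T < V.
Chaining these gives P < J < S < X < Q < W < L < H < U < T < V.
So P < V; P is the smaller of the two.

P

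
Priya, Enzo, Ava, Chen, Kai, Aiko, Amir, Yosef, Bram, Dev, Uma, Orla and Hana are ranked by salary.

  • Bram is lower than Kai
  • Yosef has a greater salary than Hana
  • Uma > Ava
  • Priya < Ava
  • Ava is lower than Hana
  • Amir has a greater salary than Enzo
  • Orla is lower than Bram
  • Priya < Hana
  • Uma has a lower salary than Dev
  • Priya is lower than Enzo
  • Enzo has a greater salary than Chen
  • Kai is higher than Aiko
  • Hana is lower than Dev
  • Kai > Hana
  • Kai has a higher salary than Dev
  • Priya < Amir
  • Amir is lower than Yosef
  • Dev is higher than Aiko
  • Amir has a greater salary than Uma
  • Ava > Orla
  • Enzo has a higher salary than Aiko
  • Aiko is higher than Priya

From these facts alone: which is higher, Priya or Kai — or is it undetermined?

Priya < Ava and Ava < Hana give Priya < Hana.
With Hana < Dev: Priya < Ava < Hana < Dev.
Then Dev < Kai extends the chain to Kai.
So Kai is higher.

Kai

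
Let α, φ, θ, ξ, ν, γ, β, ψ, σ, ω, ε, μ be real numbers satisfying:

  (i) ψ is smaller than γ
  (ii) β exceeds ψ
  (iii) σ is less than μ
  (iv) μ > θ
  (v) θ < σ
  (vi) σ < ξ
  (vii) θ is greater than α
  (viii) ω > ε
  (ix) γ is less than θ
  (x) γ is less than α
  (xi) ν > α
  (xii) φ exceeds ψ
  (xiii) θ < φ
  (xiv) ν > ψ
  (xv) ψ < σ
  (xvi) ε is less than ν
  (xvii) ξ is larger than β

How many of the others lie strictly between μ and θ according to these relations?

Chaining upward from θ reaches: φ, σ, ξ.
Chaining downward from μ reaches: ψ, γ, α, σ.
Strictly between θ and μ are those in both lists: σ — 1 element.

1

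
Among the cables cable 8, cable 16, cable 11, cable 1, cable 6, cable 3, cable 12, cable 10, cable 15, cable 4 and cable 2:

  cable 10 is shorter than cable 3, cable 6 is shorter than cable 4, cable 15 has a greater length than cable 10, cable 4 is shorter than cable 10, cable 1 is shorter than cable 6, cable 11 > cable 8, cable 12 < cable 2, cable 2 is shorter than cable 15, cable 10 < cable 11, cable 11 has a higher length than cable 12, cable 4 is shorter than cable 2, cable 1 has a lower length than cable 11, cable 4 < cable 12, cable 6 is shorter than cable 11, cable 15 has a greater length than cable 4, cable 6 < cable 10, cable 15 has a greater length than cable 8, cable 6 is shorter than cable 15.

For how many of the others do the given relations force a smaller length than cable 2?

From cable 2 the given relations immediately reach cable 4, cable 12.
From those, cable 6 — 3 in total.
From those, cable 1 — 4 in total.
Nothing else is reachable below cable 2; 4 in all.

4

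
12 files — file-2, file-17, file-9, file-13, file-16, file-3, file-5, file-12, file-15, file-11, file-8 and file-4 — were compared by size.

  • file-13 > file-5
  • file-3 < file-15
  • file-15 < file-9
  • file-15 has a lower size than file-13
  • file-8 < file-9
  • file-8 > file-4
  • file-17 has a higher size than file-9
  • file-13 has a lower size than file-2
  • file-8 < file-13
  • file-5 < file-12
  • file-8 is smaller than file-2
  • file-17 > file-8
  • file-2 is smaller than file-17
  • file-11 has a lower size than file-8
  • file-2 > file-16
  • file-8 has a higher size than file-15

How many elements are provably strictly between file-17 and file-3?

Chaining upward from file-3 reaches: file-15, file-8, file-13, file-9, file-2.
Chaining downward from file-17 reaches: file-5, file-4, file-11, file-15, file-8, file-13, file-16, file-9, file-2.
Strictly between file-3 and file-17 are those in both lists: file-15, file-8, file-13, file-9, file-2 — 5 elements.

5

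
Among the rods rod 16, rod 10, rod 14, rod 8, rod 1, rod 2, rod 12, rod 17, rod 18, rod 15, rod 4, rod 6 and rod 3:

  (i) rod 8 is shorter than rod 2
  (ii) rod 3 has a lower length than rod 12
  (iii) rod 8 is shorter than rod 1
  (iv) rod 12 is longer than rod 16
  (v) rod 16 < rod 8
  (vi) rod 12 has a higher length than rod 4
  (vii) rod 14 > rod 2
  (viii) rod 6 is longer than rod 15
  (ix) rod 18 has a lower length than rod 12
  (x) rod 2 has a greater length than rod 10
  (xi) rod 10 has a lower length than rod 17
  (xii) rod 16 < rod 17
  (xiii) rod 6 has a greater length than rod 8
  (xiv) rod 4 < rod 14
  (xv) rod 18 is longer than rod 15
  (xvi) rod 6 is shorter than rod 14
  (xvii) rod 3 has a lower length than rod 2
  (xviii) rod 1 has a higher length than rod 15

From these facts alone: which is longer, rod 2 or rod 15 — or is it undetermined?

Following every chain through rod 15: above rod 15 we get rod 18, rod 12, rod 1, rod 6, rod 14.
rod 2 is not reached, and no chain runs the other way from rod 2 to rod 15.
So the given relations leave the order of rod 15 and rod 2 undetermined.

undetermined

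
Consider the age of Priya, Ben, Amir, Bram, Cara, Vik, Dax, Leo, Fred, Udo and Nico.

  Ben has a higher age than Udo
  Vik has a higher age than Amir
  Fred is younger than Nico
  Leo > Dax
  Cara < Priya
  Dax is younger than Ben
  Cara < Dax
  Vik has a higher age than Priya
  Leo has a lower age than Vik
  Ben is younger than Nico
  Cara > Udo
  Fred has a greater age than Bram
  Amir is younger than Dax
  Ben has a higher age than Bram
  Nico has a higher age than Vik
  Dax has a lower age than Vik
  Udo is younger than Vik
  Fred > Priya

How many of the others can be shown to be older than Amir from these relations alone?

The elements the relations force above Amir are Dax, Ben, Leo, Vik, Nico — no chain reaches any other.
That is 5.

5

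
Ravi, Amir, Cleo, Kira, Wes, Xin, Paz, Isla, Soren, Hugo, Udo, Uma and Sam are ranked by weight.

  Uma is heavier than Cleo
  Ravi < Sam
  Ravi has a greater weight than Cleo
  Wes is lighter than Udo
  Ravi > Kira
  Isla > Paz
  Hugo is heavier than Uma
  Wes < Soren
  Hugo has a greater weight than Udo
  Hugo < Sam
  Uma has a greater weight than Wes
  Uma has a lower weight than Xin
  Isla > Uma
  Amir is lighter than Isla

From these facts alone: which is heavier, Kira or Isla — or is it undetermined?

Following every chain through Kira: above Kira we get Ravi, Sam.
Isla is not reached, and no chain runs the other way from Isla to Kira.
So the given relations leave the order of Kira and Isla undetermined.

undetermined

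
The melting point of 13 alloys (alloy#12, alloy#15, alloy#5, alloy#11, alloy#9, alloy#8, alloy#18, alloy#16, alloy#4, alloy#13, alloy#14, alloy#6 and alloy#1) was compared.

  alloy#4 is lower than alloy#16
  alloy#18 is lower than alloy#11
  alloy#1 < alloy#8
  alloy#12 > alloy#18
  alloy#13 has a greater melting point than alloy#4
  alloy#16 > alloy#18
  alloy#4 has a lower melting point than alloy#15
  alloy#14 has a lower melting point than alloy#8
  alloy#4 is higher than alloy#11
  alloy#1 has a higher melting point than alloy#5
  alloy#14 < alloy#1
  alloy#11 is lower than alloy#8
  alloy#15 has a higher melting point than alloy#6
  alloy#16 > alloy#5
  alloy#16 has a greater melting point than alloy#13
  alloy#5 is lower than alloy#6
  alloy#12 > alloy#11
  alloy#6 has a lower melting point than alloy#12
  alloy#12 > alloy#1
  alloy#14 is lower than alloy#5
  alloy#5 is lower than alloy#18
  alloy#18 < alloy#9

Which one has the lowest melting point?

alloy#14

Chaining upward from alloy#14: directly above it, alloy#5, alloy#1, alloy#8; then alloy#18, alloy#6, alloy#16, alloy#12; then alloy#11, alloy#9, alloy#15; then alloy#4; then alloy#13.
That covers every other element, and nothing is given below alloy#14, so alloy#14 is the lowest melting point.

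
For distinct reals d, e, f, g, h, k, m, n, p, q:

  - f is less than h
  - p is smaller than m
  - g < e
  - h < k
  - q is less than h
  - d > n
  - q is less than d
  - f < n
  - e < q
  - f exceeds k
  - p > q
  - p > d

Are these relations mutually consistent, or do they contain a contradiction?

inconsistent

Chaining the given relations yields h < k < f, so h < f. But one relation states f < h. These cannot both hold.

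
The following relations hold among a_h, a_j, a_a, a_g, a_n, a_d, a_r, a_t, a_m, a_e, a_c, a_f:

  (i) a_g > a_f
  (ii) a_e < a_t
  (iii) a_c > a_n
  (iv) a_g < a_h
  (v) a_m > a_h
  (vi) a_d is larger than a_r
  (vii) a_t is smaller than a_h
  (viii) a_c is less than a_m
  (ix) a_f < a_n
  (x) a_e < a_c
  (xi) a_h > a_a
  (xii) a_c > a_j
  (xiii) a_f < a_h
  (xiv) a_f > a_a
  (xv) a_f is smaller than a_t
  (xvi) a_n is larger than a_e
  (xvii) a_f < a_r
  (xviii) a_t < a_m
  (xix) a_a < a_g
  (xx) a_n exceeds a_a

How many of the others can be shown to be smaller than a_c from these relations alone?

5

From a_c the given relations immediately reach a_e, a_n, a_j.
From those, a_a, a_f — 5 in total.
No other element is forced below a_c by the given relations, so the count is 5.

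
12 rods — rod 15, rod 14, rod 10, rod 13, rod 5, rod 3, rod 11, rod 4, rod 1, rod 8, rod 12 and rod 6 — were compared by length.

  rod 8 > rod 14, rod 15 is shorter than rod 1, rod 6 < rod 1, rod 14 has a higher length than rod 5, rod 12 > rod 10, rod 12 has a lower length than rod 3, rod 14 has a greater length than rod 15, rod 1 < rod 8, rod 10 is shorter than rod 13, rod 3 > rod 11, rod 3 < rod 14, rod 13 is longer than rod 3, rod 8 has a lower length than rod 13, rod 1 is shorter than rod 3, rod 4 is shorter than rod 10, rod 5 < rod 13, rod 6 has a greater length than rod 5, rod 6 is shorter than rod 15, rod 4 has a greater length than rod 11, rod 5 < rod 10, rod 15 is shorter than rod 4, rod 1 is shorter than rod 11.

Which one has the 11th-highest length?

Piecing the relations together gives one ordering: rod 5 < rod 6 < rod 15 < rod 1 < rod 11 < rod 4 < rod 10 < rod 12 < rod 3 < rod 14 < rod 8 < rod 13.
Counting 11 from the largest end gives rod 6.

rod 6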